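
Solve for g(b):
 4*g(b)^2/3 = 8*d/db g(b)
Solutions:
 g(b) = -6/(C1 + b)


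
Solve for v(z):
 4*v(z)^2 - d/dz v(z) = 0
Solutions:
 v(z) = -1/(C1 + 4*z)


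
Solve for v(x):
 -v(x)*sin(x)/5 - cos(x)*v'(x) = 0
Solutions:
 v(x) = C1*cos(x)^(1/5)


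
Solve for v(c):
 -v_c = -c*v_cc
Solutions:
 v(c) = C1 + C2*c^2


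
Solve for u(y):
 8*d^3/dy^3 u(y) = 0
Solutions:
 u(y) = C1 + C2*y + C3*y^2


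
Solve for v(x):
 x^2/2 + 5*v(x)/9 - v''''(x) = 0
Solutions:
 v(x) = C1*exp(-sqrt(3)*5^(1/4)*x/3) + C2*exp(sqrt(3)*5^(1/4)*x/3) + C3*sin(sqrt(3)*5^(1/4)*x/3) + C4*cos(sqrt(3)*5^(1/4)*x/3) - 9*x^2/10


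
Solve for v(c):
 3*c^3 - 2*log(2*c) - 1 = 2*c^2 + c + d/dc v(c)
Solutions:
 v(c) = C1 + 3*c^4/4 - 2*c^3/3 - c^2/2 - 2*c*log(c) - c*log(4) + c


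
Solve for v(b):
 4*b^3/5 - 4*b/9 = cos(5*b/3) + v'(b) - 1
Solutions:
 v(b) = C1 + b^4/5 - 2*b^2/9 + b - 3*sin(5*b/3)/5


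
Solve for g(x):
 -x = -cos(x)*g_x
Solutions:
 g(x) = C1 + Integral(x/cos(x), x)


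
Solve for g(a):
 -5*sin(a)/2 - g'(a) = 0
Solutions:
 g(a) = C1 + 5*cos(a)/2


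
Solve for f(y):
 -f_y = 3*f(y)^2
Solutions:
 f(y) = 1/(C1 + 3*y)


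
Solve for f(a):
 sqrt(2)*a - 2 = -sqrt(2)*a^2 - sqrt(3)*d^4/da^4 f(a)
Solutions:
 f(a) = C1 + C2*a + C3*a^2 + C4*a^3 - sqrt(6)*a^6/1080 - sqrt(6)*a^5/360 + sqrt(3)*a^4/36


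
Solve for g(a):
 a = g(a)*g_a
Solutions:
 g(a) = -sqrt(C1 + a^2)
 g(a) = sqrt(C1 + a^2)


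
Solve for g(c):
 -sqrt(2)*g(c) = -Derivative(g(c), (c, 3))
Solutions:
 g(c) = C3*exp(2^(1/6)*c) + (C1*sin(2^(1/6)*sqrt(3)*c/2) + C2*cos(2^(1/6)*sqrt(3)*c/2))*exp(-2^(1/6)*c/2)


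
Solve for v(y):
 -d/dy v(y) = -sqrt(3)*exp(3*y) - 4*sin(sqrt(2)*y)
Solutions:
 v(y) = C1 + sqrt(3)*exp(3*y)/3 - 2*sqrt(2)*cos(sqrt(2)*y)


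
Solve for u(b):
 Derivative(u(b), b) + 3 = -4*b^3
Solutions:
 u(b) = C1 - b^4 - 3*b


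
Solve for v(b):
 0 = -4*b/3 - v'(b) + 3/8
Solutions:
 v(b) = C1 - 2*b^2/3 + 3*b/8


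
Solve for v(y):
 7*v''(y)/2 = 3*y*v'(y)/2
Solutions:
 v(y) = C1 + C2*erfi(sqrt(42)*y/14)


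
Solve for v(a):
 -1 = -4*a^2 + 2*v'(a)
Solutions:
 v(a) = C1 + 2*a^3/3 - a/2


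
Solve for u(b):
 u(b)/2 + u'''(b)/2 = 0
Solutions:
 u(b) = C3*exp(-b) + (C1*sin(sqrt(3)*b/2) + C2*cos(sqrt(3)*b/2))*exp(b/2)


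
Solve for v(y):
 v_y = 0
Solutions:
 v(y) = C1


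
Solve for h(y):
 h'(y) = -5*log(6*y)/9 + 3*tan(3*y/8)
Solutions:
 h(y) = C1 - 5*y*log(y)/9 - 5*y*log(6)/9 + 5*y/9 - 8*log(cos(3*y/8))


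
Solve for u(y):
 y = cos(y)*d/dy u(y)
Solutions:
 u(y) = C1 + Integral(y/cos(y), y)


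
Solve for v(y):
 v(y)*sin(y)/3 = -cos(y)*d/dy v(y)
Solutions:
 v(y) = C1*cos(y)^(1/3)


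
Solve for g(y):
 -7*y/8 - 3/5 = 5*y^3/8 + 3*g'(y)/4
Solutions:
 g(y) = C1 - 5*y^4/24 - 7*y^2/12 - 4*y/5


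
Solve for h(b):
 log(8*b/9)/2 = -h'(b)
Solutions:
 h(b) = C1 - b*log(b)/2 - 3*b*log(2)/2 + b/2 + b*log(3)


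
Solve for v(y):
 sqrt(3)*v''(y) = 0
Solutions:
 v(y) = C1 + C2*y


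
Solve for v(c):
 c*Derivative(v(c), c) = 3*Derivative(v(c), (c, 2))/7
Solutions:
 v(c) = C1 + C2*erfi(sqrt(42)*c/6)


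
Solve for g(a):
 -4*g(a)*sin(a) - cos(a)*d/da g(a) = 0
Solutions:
 g(a) = C1*cos(a)^4


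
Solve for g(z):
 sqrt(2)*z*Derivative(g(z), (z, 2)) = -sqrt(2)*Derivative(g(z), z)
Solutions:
 g(z) = C1 + C2*log(z)


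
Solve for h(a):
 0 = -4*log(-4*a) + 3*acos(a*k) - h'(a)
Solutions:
 h(a) = C1 - 4*a*log(-a) - 8*a*log(2) + 4*a + 3*Piecewise((a*acos(a*k) - sqrt(-a^2*k^2 + 1)/k, Ne(k, 0)), (pi*a/2, True))


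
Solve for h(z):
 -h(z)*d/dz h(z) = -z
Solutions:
 h(z) = -sqrt(C1 + z^2)
 h(z) = sqrt(C1 + z^2)


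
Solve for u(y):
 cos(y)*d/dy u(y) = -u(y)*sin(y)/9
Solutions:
 u(y) = C1*cos(y)^(1/9)


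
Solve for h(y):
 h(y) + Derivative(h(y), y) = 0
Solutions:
 h(y) = C1*exp(-y)


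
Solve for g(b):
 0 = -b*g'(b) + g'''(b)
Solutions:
 g(b) = C1 + Integral(C2*airyai(b) + C3*airybi(b), b)


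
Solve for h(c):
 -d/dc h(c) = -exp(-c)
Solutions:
 h(c) = C1 - exp(-c)


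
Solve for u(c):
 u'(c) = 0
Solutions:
 u(c) = C1


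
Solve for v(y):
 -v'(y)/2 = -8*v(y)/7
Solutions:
 v(y) = C1*exp(16*y/7)


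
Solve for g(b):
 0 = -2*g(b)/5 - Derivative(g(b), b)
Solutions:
 g(b) = C1*exp(-2*b/5)


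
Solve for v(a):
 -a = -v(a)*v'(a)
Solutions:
 v(a) = -sqrt(C1 + a^2)
 v(a) = sqrt(C1 + a^2)


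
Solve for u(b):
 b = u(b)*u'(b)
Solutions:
 u(b) = -sqrt(C1 + b^2)
 u(b) = sqrt(C1 + b^2)


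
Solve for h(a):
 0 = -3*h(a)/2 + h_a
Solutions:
 h(a) = C1*exp(3*a/2)


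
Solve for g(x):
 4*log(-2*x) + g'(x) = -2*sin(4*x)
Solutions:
 g(x) = C1 - 4*x*log(-x) - 4*x*log(2) + 4*x + cos(4*x)/2


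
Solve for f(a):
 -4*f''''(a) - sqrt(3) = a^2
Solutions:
 f(a) = C1 + C2*a + C3*a^2 + C4*a^3 - a^6/1440 - sqrt(3)*a^4/96


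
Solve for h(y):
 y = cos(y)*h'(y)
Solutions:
 h(y) = C1 + Integral(y/cos(y), y)


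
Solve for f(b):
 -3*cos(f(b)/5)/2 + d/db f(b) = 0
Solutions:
 -3*b/2 - 5*log(sin(f(b)/5) - 1)/2 + 5*log(sin(f(b)/5) + 1)/2 = C1


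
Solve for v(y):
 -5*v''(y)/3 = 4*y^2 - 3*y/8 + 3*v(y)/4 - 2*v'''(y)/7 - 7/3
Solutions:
 v(y) = C1*exp(y*(-2^(2/3)*7^(1/3)*(27*sqrt(80061) + 14437)^(1/3) - 350*2^(1/3)*7^(2/3)/(27*sqrt(80061) + 14437)^(1/3) + 140)/72)*sin(14^(1/3)*sqrt(3)*y*(-2^(1/3)*(27*sqrt(80061) + 14437)^(1/3) + 350*7^(1/3)/(27*sqrt(80061) + 14437)^(1/3))/72) + C2*exp(y*(-2^(2/3)*7^(1/3)*(27*sqrt(80061) + 14437)^(1/3) - 350*2^(1/3)*7^(2/3)/(27*sqrt(80061) + 14437)^(1/3) + 140)/72)*cos(14^(1/3)*sqrt(3)*y*(-2^(1/3)*(27*sqrt(80061) + 14437)^(1/3) + 350*7^(1/3)/(27*sqrt(80061) + 14437)^(1/3))/72) + C3*exp(y*(350*2^(1/3)*7^(2/3)/(27*sqrt(80061) + 14437)^(1/3) + 70 + 2^(2/3)*7^(1/3)*(27*sqrt(80061) + 14437)^(1/3))/36) - 16*y^2/3 + y/2 + 724/27


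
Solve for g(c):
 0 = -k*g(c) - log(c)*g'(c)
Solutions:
 g(c) = C1*exp(-k*li(c))


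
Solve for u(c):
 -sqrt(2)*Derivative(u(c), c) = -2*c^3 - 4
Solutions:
 u(c) = C1 + sqrt(2)*c^4/4 + 2*sqrt(2)*c


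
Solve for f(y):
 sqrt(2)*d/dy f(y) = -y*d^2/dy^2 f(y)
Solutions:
 f(y) = C1 + C2*y^(1 - sqrt(2))


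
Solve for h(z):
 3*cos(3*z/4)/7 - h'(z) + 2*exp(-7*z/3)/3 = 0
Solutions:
 h(z) = C1 + 4*sin(3*z/4)/7 - 2*exp(-7*z/3)/7


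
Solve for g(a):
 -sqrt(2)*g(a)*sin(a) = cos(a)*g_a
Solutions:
 g(a) = C1*cos(a)^(sqrt(2))


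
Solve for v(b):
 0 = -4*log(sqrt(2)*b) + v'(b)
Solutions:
 v(b) = C1 + 4*b*log(b) - 4*b + b*log(4)


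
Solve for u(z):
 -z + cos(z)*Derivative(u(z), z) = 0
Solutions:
 u(z) = C1 + Integral(z/cos(z), z)


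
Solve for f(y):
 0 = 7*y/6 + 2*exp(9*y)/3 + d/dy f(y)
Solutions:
 f(y) = C1 - 7*y^2/12 - 2*exp(9*y)/27


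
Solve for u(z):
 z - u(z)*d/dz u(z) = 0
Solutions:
 u(z) = -sqrt(C1 + z^2)
 u(z) = sqrt(C1 + z^2)


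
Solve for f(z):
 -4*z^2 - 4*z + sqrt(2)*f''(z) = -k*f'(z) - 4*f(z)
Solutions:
 f(z) = C1*exp(sqrt(2)*z*(-k + sqrt(k^2 - 16*sqrt(2)))/4) + C2*exp(-sqrt(2)*z*(k + sqrt(k^2 - 16*sqrt(2)))/4) + k^2/8 - k*z/2 - k/4 + z^2 + z - sqrt(2)/2


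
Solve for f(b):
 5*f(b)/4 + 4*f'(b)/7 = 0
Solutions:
 f(b) = C1*exp(-35*b/16)


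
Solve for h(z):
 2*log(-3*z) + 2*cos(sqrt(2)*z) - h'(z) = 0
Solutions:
 h(z) = C1 + 2*z*log(-z) - 2*z + 2*z*log(3) + sqrt(2)*sin(sqrt(2)*z)


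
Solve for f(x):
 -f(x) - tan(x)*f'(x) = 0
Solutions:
 f(x) = C1/sin(x)


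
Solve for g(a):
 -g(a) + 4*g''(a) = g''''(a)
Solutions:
 g(a) = C1*exp(-a*sqrt(2 - sqrt(3))) + C2*exp(a*sqrt(2 - sqrt(3))) + C3*exp(-a*sqrt(sqrt(3) + 2)) + C4*exp(a*sqrt(sqrt(3) + 2))


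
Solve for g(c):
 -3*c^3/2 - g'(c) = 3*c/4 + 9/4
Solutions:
 g(c) = C1 - 3*c^4/8 - 3*c^2/8 - 9*c/4


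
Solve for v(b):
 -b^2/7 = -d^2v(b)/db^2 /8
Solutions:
 v(b) = C1 + C2*b + 2*b^4/21


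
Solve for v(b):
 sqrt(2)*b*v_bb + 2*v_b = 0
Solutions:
 v(b) = C1 + C2*b^(1 - sqrt(2))


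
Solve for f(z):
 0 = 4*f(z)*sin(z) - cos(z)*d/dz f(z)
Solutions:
 f(z) = C1/cos(z)^4


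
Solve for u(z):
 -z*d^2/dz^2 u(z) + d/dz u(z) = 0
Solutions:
 u(z) = C1 + C2*z^2


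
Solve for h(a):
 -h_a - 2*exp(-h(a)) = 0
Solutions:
 h(a) = log(C1 - 2*a)


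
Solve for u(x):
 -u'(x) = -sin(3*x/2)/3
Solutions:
 u(x) = C1 - 2*cos(3*x/2)/9


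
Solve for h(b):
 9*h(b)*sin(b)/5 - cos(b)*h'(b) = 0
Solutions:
 h(b) = C1/cos(b)^(9/5)


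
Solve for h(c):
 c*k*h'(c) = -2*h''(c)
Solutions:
 h(c) = Piecewise((-sqrt(pi)*C1*erf(c*sqrt(k)/2)/sqrt(k) - C2, (k > 0) | (k < 0)), (-C1*c - C2, True))


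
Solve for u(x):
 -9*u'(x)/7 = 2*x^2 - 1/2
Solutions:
 u(x) = C1 - 14*x^3/27 + 7*x/18


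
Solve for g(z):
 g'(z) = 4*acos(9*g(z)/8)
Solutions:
 Integral(1/acos(9*_y/8), (_y, g(z))) = C1 + 4*z


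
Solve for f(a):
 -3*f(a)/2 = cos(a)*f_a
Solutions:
 f(a) = C1*(sin(a) - 1)^(3/4)/(sin(a) + 1)^(3/4)


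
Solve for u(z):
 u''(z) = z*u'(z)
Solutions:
 u(z) = C1 + C2*erfi(sqrt(2)*z/2)


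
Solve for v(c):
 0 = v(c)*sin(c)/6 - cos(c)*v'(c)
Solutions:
 v(c) = C1/cos(c)^(1/6)


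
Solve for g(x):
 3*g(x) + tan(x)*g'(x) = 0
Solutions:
 g(x) = C1/sin(x)^3


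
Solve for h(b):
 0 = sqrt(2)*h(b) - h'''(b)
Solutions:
 h(b) = C3*exp(2^(1/6)*b) + (C1*sin(2^(1/6)*sqrt(3)*b/2) + C2*cos(2^(1/6)*sqrt(3)*b/2))*exp(-2^(1/6)*b/2)


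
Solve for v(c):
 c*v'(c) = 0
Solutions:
 v(c) = C1


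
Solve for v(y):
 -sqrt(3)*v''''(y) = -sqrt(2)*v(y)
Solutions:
 v(y) = C1*exp(-2^(1/8)*3^(7/8)*y/3) + C2*exp(2^(1/8)*3^(7/8)*y/3) + C3*sin(2^(1/8)*3^(7/8)*y/3) + C4*cos(2^(1/8)*3^(7/8)*y/3)


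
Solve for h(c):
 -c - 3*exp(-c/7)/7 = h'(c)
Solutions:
 h(c) = C1 - c^2/2 + 3*exp(-c/7)


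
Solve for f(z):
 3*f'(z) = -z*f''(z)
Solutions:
 f(z) = C1 + C2/z^2


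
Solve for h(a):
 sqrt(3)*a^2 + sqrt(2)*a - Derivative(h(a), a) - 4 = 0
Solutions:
 h(a) = C1 + sqrt(3)*a^3/3 + sqrt(2)*a^2/2 - 4*a


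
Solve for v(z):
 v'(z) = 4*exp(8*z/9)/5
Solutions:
 v(z) = C1 + 9*exp(8*z/9)/10


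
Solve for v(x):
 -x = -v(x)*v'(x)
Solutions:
 v(x) = -sqrt(C1 + x^2)
 v(x) = sqrt(C1 + x^2)


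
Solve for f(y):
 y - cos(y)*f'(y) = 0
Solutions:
 f(y) = C1 + Integral(y/cos(y), y)


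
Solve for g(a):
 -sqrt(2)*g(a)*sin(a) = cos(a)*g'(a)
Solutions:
 g(a) = C1*cos(a)^(sqrt(2))


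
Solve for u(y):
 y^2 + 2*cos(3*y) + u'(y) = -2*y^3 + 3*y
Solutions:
 u(y) = C1 - y^4/2 - y^3/3 + 3*y^2/2 - 2*sin(3*y)/3


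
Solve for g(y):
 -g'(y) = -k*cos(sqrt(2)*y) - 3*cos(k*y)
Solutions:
 g(y) = C1 + sqrt(2)*k*sin(sqrt(2)*y)/2 + 3*sin(k*y)/k


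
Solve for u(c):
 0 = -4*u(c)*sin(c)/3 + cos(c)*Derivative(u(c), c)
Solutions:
 u(c) = C1/cos(c)^(4/3)


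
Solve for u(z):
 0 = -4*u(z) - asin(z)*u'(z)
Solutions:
 u(z) = C1*exp(-4*Integral(1/asin(z), z))


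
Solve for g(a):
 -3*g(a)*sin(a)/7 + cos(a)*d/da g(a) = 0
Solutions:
 g(a) = C1/cos(a)^(3/7)


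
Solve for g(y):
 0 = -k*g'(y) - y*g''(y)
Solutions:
 g(y) = C1 + y^(1 - re(k))*(C2*sin(log(y)*Abs(im(k))) + C3*cos(log(y)*im(k)))


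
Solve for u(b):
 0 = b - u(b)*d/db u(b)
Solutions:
 u(b) = -sqrt(C1 + b^2)
 u(b) = sqrt(C1 + b^2)


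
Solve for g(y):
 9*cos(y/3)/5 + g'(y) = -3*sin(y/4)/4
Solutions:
 g(y) = C1 - 27*sin(y/3)/5 + 3*cos(y/4)


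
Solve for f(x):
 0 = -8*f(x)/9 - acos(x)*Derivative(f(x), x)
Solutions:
 f(x) = C1*exp(-8*Integral(1/acos(x), x)/9)


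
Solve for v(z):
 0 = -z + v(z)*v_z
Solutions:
 v(z) = -sqrt(C1 + z^2)
 v(z) = sqrt(C1 + z^2)


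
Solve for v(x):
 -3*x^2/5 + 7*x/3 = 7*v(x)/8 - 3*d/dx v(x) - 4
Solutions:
 v(x) = C1*exp(7*x/24) - 24*x^2/35 - 1496*x/735 - 4128/1715


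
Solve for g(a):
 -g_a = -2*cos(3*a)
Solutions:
 g(a) = C1 + 2*sin(3*a)/3


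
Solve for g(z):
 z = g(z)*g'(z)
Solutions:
 g(z) = -sqrt(C1 + z^2)
 g(z) = sqrt(C1 + z^2)


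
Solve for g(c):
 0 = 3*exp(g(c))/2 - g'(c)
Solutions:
 g(c) = log(-1/(C1 + 3*c)) + log(2)


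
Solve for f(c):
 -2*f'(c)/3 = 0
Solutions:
 f(c) = C1


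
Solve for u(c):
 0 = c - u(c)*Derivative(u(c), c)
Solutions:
 u(c) = -sqrt(C1 + c^2)
 u(c) = sqrt(C1 + c^2)


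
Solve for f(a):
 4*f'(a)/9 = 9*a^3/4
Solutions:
 f(a) = C1 + 81*a^4/64


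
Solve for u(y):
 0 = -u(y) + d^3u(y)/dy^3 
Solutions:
 u(y) = C3*exp(y) + (C1*sin(sqrt(3)*y/2) + C2*cos(sqrt(3)*y/2))*exp(-y/2)


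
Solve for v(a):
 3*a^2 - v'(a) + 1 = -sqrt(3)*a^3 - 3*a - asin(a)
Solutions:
 v(a) = C1 + sqrt(3)*a^4/4 + a^3 + 3*a^2/2 + a*asin(a) + a + sqrt(1 - a^2)


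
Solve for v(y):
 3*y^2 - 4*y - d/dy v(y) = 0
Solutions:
 v(y) = C1 + y^3 - 2*y^2


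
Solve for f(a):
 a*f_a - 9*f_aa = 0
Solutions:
 f(a) = C1 + C2*erfi(sqrt(2)*a/6)


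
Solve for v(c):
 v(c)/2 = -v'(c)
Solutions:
 v(c) = C1*exp(-c/2)


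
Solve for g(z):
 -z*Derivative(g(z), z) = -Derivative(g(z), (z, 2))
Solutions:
 g(z) = C1 + C2*erfi(sqrt(2)*z/2)


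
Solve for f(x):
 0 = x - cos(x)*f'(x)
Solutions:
 f(x) = C1 + Integral(x/cos(x), x)


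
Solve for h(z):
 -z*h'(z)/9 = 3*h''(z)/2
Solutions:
 h(z) = C1 + C2*erf(sqrt(3)*z/9)


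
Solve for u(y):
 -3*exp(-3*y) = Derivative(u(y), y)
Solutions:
 u(y) = C1 + exp(-3*y)


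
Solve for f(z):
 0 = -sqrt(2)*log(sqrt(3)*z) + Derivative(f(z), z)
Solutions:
 f(z) = C1 + sqrt(2)*z*log(z) - sqrt(2)*z + sqrt(2)*z*log(3)/2


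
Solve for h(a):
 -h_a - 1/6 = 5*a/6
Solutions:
 h(a) = C1 - 5*a^2/12 - a/6


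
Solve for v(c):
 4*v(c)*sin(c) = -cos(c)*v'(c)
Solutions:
 v(c) = C1*cos(c)^4


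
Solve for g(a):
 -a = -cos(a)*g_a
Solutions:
 g(a) = C1 + Integral(a/cos(a), a)


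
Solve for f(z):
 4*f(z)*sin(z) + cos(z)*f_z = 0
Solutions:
 f(z) = C1*cos(z)^4


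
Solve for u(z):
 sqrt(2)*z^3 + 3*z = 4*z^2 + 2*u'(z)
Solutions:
 u(z) = C1 + sqrt(2)*z^4/8 - 2*z^3/3 + 3*z^2/4


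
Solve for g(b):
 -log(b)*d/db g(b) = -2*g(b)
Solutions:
 g(b) = C1*exp(2*li(b))


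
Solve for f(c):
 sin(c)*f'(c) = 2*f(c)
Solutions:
 f(c) = C1*(cos(c) - 1)/(cos(c) + 1)


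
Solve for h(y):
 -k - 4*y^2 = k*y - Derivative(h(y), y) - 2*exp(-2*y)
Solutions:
 h(y) = C1 + k*y^2/2 + k*y + 4*y^3/3 + exp(-2*y)


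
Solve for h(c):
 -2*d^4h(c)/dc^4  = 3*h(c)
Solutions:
 h(c) = (C1*sin(6^(1/4)*c/2) + C2*cos(6^(1/4)*c/2))*exp(-6^(1/4)*c/2) + (C3*sin(6^(1/4)*c/2) + C4*cos(6^(1/4)*c/2))*exp(6^(1/4)*c/2)


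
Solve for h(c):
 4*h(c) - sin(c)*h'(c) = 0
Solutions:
 h(c) = C1*(cos(c)^2 - 2*cos(c) + 1)/(cos(c)^2 + 2*cos(c) + 1)


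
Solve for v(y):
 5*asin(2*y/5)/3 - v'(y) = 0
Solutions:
 v(y) = C1 + 5*y*asin(2*y/5)/3 + 5*sqrt(25 - 4*y^2)/6


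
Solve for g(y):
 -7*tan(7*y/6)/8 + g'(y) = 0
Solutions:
 g(y) = C1 - 3*log(cos(7*y/6))/4


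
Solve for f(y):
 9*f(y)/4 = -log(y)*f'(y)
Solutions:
 f(y) = C1*exp(-9*li(y)/4)


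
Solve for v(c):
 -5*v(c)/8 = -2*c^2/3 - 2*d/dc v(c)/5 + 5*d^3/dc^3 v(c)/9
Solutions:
 v(c) = C1*exp(6^(1/3)*c*(16*3^(1/3)/(sqrt(134481) + 375)^(1/3) + 2^(1/3)*(sqrt(134481) + 375)^(1/3))/40)*sin(2^(1/3)*3^(1/6)*c*(-2^(1/3)*3^(2/3)*(sqrt(134481) + 375)^(1/3) + 48/(sqrt(134481) + 375)^(1/3))/40) + C2*exp(6^(1/3)*c*(16*3^(1/3)/(sqrt(134481) + 375)^(1/3) + 2^(1/3)*(sqrt(134481) + 375)^(1/3))/40)*cos(2^(1/3)*3^(1/6)*c*(-2^(1/3)*3^(2/3)*(sqrt(134481) + 375)^(1/3) + 48/(sqrt(134481) + 375)^(1/3))/40) + C3*exp(-6^(1/3)*c*(16*3^(1/3)/(sqrt(134481) + 375)^(1/3) + 2^(1/3)*(sqrt(134481) + 375)^(1/3))/20) + 16*c^2/15 + 512*c/375 + 8192/9375


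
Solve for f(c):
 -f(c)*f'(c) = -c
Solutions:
 f(c) = -sqrt(C1 + c^2)
 f(c) = sqrt(C1 + c^2)


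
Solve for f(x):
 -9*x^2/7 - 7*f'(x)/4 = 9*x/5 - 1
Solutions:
 f(x) = C1 - 12*x^3/49 - 18*x^2/35 + 4*x/7


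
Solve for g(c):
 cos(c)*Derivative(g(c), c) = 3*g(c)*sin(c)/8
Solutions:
 g(c) = C1/cos(c)^(3/8)


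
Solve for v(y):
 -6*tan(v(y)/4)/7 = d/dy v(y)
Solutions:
 v(y) = -4*asin(C1*exp(-3*y/14)) + 4*pi
 v(y) = 4*asin(C1*exp(-3*y/14))


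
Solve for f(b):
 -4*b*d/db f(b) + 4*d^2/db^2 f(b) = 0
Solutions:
 f(b) = C1 + C2*erfi(sqrt(2)*b/2)


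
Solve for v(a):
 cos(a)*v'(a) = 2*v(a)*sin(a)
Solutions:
 v(a) = C1/cos(a)^2


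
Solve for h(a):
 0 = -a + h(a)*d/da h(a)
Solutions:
 h(a) = -sqrt(C1 + a^2)
 h(a) = sqrt(C1 + a^2)


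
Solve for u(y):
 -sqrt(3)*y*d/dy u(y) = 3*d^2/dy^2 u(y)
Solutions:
 u(y) = C1 + C2*erf(sqrt(2)*3^(3/4)*y/6)


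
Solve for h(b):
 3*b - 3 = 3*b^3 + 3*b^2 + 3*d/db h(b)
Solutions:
 h(b) = C1 - b^4/4 - b^3/3 + b^2/2 - b


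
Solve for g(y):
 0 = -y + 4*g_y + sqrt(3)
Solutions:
 g(y) = C1 + y^2/8 - sqrt(3)*y/4


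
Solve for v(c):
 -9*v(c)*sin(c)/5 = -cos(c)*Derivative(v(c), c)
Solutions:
 v(c) = C1/cos(c)^(9/5)


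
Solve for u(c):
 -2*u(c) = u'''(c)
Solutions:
 u(c) = C3*exp(-2^(1/3)*c) + (C1*sin(2^(1/3)*sqrt(3)*c/2) + C2*cos(2^(1/3)*sqrt(3)*c/2))*exp(2^(1/3)*c/2)


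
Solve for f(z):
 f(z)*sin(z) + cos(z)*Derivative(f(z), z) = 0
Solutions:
 f(z) = C1*cos(z)


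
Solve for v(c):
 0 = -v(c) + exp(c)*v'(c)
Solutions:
 v(c) = C1*exp(-exp(-c))


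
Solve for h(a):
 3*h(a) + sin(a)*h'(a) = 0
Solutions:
 h(a) = C1*(cos(a) + 1)^(3/2)/(cos(a) - 1)^(3/2)


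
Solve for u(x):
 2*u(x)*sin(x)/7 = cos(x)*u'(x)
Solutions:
 u(x) = C1/cos(x)^(2/7)


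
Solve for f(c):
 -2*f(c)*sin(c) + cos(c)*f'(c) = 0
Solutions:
 f(c) = C1/cos(c)^2


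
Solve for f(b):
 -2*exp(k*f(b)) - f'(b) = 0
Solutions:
 f(b) = Piecewise((log(1/(C1*k + 2*b*k))/k, Ne(k, 0)), (nan, True))
 f(b) = Piecewise((C1 - 2*b, Eq(k, 0)), (nan, True))


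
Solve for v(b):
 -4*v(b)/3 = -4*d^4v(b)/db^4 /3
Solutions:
 v(b) = C1*exp(-b) + C2*exp(b) + C3*sin(b) + C4*cos(b)


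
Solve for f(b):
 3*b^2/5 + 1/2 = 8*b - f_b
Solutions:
 f(b) = C1 - b^3/5 + 4*b^2 - b/2


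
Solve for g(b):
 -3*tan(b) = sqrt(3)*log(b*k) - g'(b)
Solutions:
 g(b) = C1 + sqrt(3)*b*(log(b*k) - 1) - 3*log(cos(b))


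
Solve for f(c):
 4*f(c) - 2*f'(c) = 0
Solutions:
 f(c) = C1*exp(2*c)


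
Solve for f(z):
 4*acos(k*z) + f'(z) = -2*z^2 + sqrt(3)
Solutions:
 f(z) = C1 - 2*z^3/3 + sqrt(3)*z - 4*Piecewise((z*acos(k*z) - sqrt(-k^2*z^2 + 1)/k, Ne(k, 0)), (pi*z/2, True))


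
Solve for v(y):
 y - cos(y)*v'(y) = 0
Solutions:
 v(y) = C1 + Integral(y/cos(y), y)


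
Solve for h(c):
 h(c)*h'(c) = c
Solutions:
 h(c) = -sqrt(C1 + c^2)
 h(c) = sqrt(C1 + c^2)


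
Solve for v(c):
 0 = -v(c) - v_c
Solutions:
 v(c) = C1*exp(-c)


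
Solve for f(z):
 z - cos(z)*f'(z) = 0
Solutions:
 f(z) = C1 + Integral(z/cos(z), z)


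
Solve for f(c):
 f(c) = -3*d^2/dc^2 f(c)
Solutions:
 f(c) = C1*sin(sqrt(3)*c/3) + C2*cos(sqrt(3)*c/3)


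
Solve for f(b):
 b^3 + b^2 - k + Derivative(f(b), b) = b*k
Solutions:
 f(b) = C1 - b^4/4 - b^3/3 + b^2*k/2 + b*k


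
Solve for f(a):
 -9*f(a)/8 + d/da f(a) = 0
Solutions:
 f(a) = C1*exp(9*a/8)


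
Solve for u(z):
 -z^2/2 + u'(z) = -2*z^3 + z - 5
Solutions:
 u(z) = C1 - z^4/2 + z^3/6 + z^2/2 - 5*z


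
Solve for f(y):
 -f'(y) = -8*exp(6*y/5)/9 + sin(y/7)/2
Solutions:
 f(y) = C1 + 20*exp(6*y/5)/27 + 7*cos(y/7)/2


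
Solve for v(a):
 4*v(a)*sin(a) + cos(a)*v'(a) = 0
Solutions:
 v(a) = C1*cos(a)^4


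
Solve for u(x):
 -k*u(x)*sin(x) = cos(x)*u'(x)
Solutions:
 u(x) = C1*exp(k*log(cos(x)))


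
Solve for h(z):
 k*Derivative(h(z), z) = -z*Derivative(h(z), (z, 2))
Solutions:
 h(z) = C1 + z^(1 - re(k))*(C2*sin(log(z)*Abs(im(k))) + C3*cos(log(z)*im(k)))


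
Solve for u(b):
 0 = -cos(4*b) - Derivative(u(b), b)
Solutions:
 u(b) = C1 - sin(4*b)/4


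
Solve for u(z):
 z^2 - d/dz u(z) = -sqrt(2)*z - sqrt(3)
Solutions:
 u(z) = C1 + z^3/3 + sqrt(2)*z^2/2 + sqrt(3)*z


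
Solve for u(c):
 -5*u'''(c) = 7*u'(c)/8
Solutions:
 u(c) = C1 + C2*sin(sqrt(70)*c/20) + C3*cos(sqrt(70)*c/20)


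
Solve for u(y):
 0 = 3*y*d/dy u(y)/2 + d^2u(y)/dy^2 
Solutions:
 u(y) = C1 + C2*erf(sqrt(3)*y/2)


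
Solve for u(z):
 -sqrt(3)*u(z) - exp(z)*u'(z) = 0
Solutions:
 u(z) = C1*exp(sqrt(3)*exp(-z))


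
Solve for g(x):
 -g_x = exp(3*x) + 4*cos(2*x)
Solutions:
 g(x) = C1 - exp(3*x)/3 - 2*sin(2*x)


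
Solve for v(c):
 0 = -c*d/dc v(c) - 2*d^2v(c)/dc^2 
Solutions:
 v(c) = C1 + C2*erf(c/2)


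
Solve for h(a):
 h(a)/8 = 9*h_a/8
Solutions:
 h(a) = C1*exp(a/9)


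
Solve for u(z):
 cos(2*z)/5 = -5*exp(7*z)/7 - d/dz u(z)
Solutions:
 u(z) = C1 - 5*exp(7*z)/49 - sin(2*z)/10


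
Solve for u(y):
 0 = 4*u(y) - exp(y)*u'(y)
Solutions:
 u(y) = C1*exp(-4*exp(-y))


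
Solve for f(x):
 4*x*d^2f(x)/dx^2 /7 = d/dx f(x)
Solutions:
 f(x) = C1 + C2*x^(11/4)


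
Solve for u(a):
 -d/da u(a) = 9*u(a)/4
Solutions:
 u(a) = C1*exp(-9*a/4)


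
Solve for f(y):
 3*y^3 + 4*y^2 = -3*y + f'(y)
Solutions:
 f(y) = C1 + 3*y^4/4 + 4*y^3/3 + 3*y^2/2


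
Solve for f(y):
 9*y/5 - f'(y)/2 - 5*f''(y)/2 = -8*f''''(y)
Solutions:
 f(y) = C1 + C2*exp(-y/4) + C3*exp(y*(1 - sqrt(17))/8) + C4*exp(y*(1 + sqrt(17))/8) + 9*y^2/5 - 18*y


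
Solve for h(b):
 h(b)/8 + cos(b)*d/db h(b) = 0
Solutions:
 h(b) = C1*(sin(b) - 1)^(1/16)/(sin(b) + 1)^(1/16)


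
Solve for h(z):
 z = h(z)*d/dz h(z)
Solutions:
 h(z) = -sqrt(C1 + z^2)
 h(z) = sqrt(C1 + z^2)


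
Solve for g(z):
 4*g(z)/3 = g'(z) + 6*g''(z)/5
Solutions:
 g(z) = C1*exp(z*(-5 + sqrt(185))/12) + C2*exp(-z*(5 + sqrt(185))/12)


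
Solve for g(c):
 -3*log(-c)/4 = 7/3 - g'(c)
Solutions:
 g(c) = C1 + 3*c*log(-c)/4 + 19*c/12


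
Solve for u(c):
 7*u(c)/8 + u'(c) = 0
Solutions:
 u(c) = C1*exp(-7*c/8)


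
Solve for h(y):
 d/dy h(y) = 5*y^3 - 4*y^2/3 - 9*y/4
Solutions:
 h(y) = C1 + 5*y^4/4 - 4*y^3/9 - 9*y^2/8


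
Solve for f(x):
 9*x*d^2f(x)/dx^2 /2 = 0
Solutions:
 f(x) = C1 + C2*x


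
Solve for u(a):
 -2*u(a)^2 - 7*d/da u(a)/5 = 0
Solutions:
 u(a) = 7/(C1 + 10*a)


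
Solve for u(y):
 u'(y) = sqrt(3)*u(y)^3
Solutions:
 u(y) = -sqrt(2)*sqrt(-1/(C1 + sqrt(3)*y))/2
 u(y) = sqrt(2)*sqrt(-1/(C1 + sqrt(3)*y))/2


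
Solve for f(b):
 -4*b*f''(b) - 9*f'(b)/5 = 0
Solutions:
 f(b) = C1 + C2*b^(11/20)


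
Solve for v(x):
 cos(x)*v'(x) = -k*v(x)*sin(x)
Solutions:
 v(x) = C1*exp(k*log(cos(x)))


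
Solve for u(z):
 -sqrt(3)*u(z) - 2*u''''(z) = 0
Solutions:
 u(z) = (C1*sin(2^(1/4)*3^(1/8)*z/2) + C2*cos(2^(1/4)*3^(1/8)*z/2))*exp(-2^(1/4)*3^(1/8)*z/2) + (C3*sin(2^(1/4)*3^(1/8)*z/2) + C4*cos(2^(1/4)*3^(1/8)*z/2))*exp(2^(1/4)*3^(1/8)*z/2)


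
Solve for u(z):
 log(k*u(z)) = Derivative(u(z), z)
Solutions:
 li(k*u(z))/k = C1 + z


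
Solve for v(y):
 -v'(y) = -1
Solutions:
 v(y) = C1 + y


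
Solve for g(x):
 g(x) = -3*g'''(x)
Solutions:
 g(x) = C3*exp(-3^(2/3)*x/3) + (C1*sin(3^(1/6)*x/2) + C2*cos(3^(1/6)*x/2))*exp(3^(2/3)*x/6)


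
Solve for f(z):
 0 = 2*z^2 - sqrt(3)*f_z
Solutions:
 f(z) = C1 + 2*sqrt(3)*z^3/9


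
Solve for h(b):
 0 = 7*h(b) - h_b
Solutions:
 h(b) = C1*exp(7*b)


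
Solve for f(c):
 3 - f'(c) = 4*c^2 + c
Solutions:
 f(c) = C1 - 4*c^3/3 - c^2/2 + 3*c


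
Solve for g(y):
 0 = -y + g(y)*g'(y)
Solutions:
 g(y) = -sqrt(C1 + y^2)
 g(y) = sqrt(C1 + y^2)


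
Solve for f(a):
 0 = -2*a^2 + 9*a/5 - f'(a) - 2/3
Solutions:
 f(a) = C1 - 2*a^3/3 + 9*a^2/10 - 2*a/3


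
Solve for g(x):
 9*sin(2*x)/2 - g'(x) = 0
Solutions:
 g(x) = C1 - 9*cos(2*x)/4


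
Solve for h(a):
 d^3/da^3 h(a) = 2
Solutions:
 h(a) = C1 + C2*a + C3*a^2 + a^3/3


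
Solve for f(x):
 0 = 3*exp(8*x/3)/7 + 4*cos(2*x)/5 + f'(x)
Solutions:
 f(x) = C1 - 9*exp(8*x/3)/56 - 2*sin(2*x)/5


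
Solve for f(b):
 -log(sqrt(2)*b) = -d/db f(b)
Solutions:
 f(b) = C1 + b*log(b) - b + b*log(2)/2


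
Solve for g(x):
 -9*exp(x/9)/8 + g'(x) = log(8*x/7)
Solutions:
 g(x) = C1 + x*log(x) + x*(-log(7) - 1 + 3*log(2)) + 81*exp(x/9)/8


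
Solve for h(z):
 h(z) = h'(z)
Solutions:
 h(z) = C1*exp(z)


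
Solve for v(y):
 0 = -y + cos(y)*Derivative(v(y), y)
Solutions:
 v(y) = C1 + Integral(y/cos(y), y)


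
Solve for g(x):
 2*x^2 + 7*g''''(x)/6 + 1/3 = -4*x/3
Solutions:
 g(x) = C1 + C2*x + C3*x^2 + C4*x^3 - x^6/210 - x^5/105 - x^4/84


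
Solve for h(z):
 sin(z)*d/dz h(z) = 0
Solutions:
 h(z) = C1


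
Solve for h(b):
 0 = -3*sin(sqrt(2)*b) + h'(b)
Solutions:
 h(b) = C1 - 3*sqrt(2)*cos(sqrt(2)*b)/2


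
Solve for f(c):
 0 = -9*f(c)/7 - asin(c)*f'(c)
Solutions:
 f(c) = C1*exp(-9*Integral(1/asin(c), c)/7)


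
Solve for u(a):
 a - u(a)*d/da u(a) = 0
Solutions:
 u(a) = -sqrt(C1 + a^2)
 u(a) = sqrt(C1 + a^2)


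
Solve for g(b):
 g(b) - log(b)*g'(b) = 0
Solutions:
 g(b) = C1*exp(li(b))


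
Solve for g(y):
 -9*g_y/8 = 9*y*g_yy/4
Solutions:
 g(y) = C1 + C2*sqrt(y)


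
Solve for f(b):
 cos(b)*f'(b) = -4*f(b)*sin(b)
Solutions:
 f(b) = C1*cos(b)^4


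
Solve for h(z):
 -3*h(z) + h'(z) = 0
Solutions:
 h(z) = C1*exp(3*z)


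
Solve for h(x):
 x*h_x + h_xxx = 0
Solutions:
 h(x) = C1 + Integral(C2*airyai(-x) + C3*airybi(-x), x)


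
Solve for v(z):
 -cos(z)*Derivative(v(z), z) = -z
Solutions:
 v(z) = C1 + Integral(z/cos(z), z)


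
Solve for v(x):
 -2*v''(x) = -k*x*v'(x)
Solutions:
 v(x) = Piecewise((-sqrt(pi)*C1*erf(x*sqrt(-k)/2)/sqrt(-k) - C2, (k > 0) | (k < 0)), (-C1*x - C2, True))


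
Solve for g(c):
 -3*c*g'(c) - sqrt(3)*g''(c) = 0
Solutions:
 g(c) = C1 + C2*erf(sqrt(2)*3^(1/4)*c/2)


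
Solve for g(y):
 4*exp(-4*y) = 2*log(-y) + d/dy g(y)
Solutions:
 g(y) = C1 - 2*y*log(-y) + 2*y - exp(-4*y)


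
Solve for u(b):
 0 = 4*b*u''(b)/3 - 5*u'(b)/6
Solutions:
 u(b) = C1 + C2*b^(13/8)


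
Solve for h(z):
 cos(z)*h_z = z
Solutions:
 h(z) = C1 + Integral(z/cos(z), z)


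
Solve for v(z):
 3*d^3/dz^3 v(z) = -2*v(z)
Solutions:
 v(z) = C3*exp(-2^(1/3)*3^(2/3)*z/3) + (C1*sin(2^(1/3)*3^(1/6)*z/2) + C2*cos(2^(1/3)*3^(1/6)*z/2))*exp(2^(1/3)*3^(2/3)*z/6)


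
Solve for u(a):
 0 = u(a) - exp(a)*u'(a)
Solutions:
 u(a) = C1*exp(-exp(-a))


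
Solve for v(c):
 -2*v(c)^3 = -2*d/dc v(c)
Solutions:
 v(c) = -sqrt(2)*sqrt(-1/(C1 + c))/2
 v(c) = sqrt(2)*sqrt(-1/(C1 + c))/2


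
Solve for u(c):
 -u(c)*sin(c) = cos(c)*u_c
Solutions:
 u(c) = C1*cos(c)


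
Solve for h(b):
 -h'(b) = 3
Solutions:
 h(b) = C1 - 3*b


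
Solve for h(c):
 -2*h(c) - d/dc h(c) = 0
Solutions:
 h(c) = C1*exp(-2*c)


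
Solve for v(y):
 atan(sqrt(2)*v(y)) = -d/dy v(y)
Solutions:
 Integral(1/atan(sqrt(2)*_y), (_y, v(y))) = C1 - y


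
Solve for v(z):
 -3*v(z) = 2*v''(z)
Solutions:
 v(z) = C1*sin(sqrt(6)*z/2) + C2*cos(sqrt(6)*z/2)


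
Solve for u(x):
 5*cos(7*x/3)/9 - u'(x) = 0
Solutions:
 u(x) = C1 + 5*sin(7*x/3)/21


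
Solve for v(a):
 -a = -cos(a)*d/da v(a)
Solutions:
 v(a) = C1 + Integral(a/cos(a), a)


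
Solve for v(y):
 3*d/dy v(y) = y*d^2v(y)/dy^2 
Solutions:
 v(y) = C1 + C2*y^4


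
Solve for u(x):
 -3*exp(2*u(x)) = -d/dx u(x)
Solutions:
 u(x) = log(-sqrt(-1/(C1 + 3*x))) - log(2)/2
 u(x) = log(-1/(C1 + 3*x))/2 - log(2)/2


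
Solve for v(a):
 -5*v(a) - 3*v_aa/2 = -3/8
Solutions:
 v(a) = C1*sin(sqrt(30)*a/3) + C2*cos(sqrt(30)*a/3) + 3/40


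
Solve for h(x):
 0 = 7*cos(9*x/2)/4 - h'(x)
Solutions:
 h(x) = C1 + 7*sin(9*x/2)/18


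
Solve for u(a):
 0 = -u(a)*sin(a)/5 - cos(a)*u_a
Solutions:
 u(a) = C1*cos(a)^(1/5)


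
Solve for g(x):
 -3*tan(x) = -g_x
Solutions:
 g(x) = C1 - 3*log(cos(x))


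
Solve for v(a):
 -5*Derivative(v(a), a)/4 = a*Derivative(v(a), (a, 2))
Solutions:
 v(a) = C1 + C2/a^(1/4)


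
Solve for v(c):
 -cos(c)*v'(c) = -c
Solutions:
 v(c) = C1 + Integral(c/cos(c), c)


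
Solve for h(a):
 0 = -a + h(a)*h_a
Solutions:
 h(a) = -sqrt(C1 + a^2)
 h(a) = sqrt(C1 + a^2)


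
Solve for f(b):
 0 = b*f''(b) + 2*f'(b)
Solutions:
 f(b) = C1 + C2/b


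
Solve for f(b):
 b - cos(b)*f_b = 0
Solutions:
 f(b) = C1 + Integral(b/cos(b), b)


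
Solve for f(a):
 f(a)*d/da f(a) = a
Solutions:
 f(a) = -sqrt(C1 + a^2)
 f(a) = sqrt(C1 + a^2)


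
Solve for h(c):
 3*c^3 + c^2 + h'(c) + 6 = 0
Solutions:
 h(c) = C1 - 3*c^4/4 - c^3/3 - 6*c


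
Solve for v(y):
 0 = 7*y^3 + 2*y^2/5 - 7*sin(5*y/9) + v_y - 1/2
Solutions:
 v(y) = C1 - 7*y^4/4 - 2*y^3/15 + y/2 - 63*cos(5*y/9)/5


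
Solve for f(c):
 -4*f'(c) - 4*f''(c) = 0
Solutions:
 f(c) = C1 + C2*exp(-c)


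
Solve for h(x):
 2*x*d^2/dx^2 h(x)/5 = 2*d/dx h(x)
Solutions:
 h(x) = C1 + C2*x^6


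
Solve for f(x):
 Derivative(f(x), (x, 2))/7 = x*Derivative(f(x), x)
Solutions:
 f(x) = C1 + C2*erfi(sqrt(14)*x/2)


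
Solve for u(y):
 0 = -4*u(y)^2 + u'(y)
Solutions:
 u(y) = -1/(C1 + 4*y)


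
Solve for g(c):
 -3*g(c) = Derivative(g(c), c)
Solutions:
 g(c) = C1*exp(-3*c)


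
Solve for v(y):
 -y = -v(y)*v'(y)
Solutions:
 v(y) = -sqrt(C1 + y^2)
 v(y) = sqrt(C1 + y^2)


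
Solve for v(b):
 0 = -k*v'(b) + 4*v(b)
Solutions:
 v(b) = C1*exp(4*b/k)


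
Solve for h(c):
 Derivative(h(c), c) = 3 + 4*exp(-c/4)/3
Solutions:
 h(c) = C1 + 3*c - 16*exp(-c/4)/3


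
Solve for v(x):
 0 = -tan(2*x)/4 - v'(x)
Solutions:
 v(x) = C1 + log(cos(2*x))/8


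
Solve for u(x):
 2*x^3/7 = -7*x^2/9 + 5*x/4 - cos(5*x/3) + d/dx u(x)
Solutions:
 u(x) = C1 + x^4/14 + 7*x^3/27 - 5*x^2/8 + 3*sin(5*x/3)/5


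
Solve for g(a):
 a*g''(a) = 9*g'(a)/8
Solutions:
 g(a) = C1 + C2*a^(17/8)


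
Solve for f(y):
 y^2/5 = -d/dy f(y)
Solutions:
 f(y) = C1 - y^3/15


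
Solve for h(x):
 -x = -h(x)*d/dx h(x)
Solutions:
 h(x) = -sqrt(C1 + x^2)
 h(x) = sqrt(C1 + x^2)


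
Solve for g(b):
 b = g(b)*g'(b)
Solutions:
 g(b) = -sqrt(C1 + b^2)
 g(b) = sqrt(C1 + b^2)


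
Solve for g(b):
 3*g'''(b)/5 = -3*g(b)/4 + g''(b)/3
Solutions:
 g(b) = C1*exp(b*(20*5^(2/3)/(81*sqrt(57849) + 19483)^(1/3) + 20 + 5^(1/3)*(81*sqrt(57849) + 19483)^(1/3))/108)*sin(sqrt(3)*5^(1/3)*b*(-(81*sqrt(57849) + 19483)^(1/3) + 20*5^(1/3)/(81*sqrt(57849) + 19483)^(1/3))/108) + C2*exp(b*(20*5^(2/3)/(81*sqrt(57849) + 19483)^(1/3) + 20 + 5^(1/3)*(81*sqrt(57849) + 19483)^(1/3))/108)*cos(sqrt(3)*5^(1/3)*b*(-(81*sqrt(57849) + 19483)^(1/3) + 20*5^(1/3)/(81*sqrt(57849) + 19483)^(1/3))/108) + C3*exp(b*(-5^(1/3)*(81*sqrt(57849) + 19483)^(1/3) - 20*5^(2/3)/(81*sqrt(57849) + 19483)^(1/3) + 10)/54)


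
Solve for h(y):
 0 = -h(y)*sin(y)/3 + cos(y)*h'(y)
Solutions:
 h(y) = C1/cos(y)^(1/3)


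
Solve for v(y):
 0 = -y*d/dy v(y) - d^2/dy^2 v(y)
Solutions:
 v(y) = C1 + C2*erf(sqrt(2)*y/2)


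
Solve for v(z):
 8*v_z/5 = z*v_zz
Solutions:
 v(z) = C1 + C2*z^(13/5)


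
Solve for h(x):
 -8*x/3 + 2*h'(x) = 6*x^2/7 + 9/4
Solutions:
 h(x) = C1 + x^3/7 + 2*x^2/3 + 9*x/8


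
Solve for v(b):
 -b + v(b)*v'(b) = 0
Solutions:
 v(b) = -sqrt(C1 + b^2)
 v(b) = sqrt(C1 + b^2)


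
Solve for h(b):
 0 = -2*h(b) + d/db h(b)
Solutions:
 h(b) = C1*exp(2*b)


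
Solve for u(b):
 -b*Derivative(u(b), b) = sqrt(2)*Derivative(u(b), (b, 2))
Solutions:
 u(b) = C1 + C2*erf(2^(1/4)*b/2)


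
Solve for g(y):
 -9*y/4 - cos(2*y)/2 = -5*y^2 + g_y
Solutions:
 g(y) = C1 + 5*y^3/3 - 9*y^2/8 - sin(2*y)/4


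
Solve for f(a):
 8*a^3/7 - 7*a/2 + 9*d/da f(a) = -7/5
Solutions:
 f(a) = C1 - 2*a^4/63 + 7*a^2/36 - 7*a/45


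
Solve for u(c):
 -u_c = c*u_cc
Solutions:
 u(c) = C1 + C2*log(c)


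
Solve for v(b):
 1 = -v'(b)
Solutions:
 v(b) = C1 - b


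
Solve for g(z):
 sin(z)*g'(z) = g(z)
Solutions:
 g(z) = C1*sqrt(cos(z) - 1)/sqrt(cos(z) + 1)


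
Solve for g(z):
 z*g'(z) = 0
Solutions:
 g(z) = C1


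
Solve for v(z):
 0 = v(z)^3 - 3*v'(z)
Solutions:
 v(z) = -sqrt(6)*sqrt(-1/(C1 + z))/2
 v(z) = sqrt(6)*sqrt(-1/(C1 + z))/2


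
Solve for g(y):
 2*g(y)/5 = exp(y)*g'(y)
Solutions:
 g(y) = C1*exp(-2*exp(-y)/5)


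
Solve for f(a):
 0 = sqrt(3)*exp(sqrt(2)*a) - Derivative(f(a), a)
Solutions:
 f(a) = C1 + sqrt(6)*exp(sqrt(2)*a)/2


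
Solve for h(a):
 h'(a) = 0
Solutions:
 h(a) = C1


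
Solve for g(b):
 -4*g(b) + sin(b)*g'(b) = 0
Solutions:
 g(b) = C1*(cos(b)^2 - 2*cos(b) + 1)/(cos(b)^2 + 2*cos(b) + 1)


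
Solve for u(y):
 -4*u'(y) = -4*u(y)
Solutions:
 u(y) = C1*exp(y)


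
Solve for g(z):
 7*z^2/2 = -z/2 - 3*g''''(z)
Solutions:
 g(z) = C1 + C2*z + C3*z^2 + C4*z^3 - 7*z^6/2160 - z^5/720


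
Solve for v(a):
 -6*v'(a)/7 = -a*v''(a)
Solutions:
 v(a) = C1 + C2*a^(13/7)


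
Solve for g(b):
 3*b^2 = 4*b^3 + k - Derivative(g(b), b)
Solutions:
 g(b) = C1 + b^4 - b^3 + b*k


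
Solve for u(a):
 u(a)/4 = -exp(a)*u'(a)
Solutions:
 u(a) = C1*exp(exp(-a)/4)


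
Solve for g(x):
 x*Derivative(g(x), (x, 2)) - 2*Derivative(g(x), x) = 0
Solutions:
 g(x) = C1 + C2*x^3


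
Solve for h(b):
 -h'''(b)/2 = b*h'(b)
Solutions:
 h(b) = C1 + Integral(C2*airyai(-2^(1/3)*b) + C3*airybi(-2^(1/3)*b), b)


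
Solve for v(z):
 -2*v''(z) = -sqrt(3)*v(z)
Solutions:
 v(z) = C1*exp(-sqrt(2)*3^(1/4)*z/2) + C2*exp(sqrt(2)*3^(1/4)*z/2)


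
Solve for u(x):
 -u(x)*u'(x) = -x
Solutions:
 u(x) = -sqrt(C1 + x^2)
 u(x) = sqrt(C1 + x^2)


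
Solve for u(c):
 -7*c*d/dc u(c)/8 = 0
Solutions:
 u(c) = C1


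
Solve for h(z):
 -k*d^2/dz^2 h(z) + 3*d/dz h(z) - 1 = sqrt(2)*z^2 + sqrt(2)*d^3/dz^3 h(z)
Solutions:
 h(z) = C1 + C2*exp(sqrt(2)*z*(-k + sqrt(k^2 + 12*sqrt(2)))/4) + C3*exp(-sqrt(2)*z*(k + sqrt(k^2 + 12*sqrt(2)))/4) + 2*sqrt(2)*k^2*z/27 + sqrt(2)*k*z^2/9 + sqrt(2)*z^3/9 + 7*z/9


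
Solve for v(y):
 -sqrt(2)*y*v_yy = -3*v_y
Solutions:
 v(y) = C1 + C2*y^(1 + 3*sqrt(2)/2)


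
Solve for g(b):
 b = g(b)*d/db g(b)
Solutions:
 g(b) = -sqrt(C1 + b^2)
 g(b) = sqrt(C1 + b^2)


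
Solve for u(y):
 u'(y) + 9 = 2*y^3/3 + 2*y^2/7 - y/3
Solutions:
 u(y) = C1 + y^4/6 + 2*y^3/21 - y^2/6 - 9*y


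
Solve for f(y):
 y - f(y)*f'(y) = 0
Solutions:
 f(y) = -sqrt(C1 + y^2)
 f(y) = sqrt(C1 + y^2)


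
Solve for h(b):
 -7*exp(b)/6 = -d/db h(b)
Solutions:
 h(b) = C1 + 7*exp(b)/6


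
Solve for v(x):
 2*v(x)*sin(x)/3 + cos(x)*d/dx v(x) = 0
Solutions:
 v(x) = C1*cos(x)^(2/3)


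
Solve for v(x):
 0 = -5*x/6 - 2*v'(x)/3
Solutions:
 v(x) = C1 - 5*x^2/8


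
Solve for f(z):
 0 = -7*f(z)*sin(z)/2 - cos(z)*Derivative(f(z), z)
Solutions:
 f(z) = C1*cos(z)^(7/2)


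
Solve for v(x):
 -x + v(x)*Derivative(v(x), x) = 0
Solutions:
 v(x) = -sqrt(C1 + x^2)
 v(x) = sqrt(C1 + x^2)


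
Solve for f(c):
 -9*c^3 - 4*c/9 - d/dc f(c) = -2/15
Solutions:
 f(c) = C1 - 9*c^4/4 - 2*c^2/9 + 2*c/15


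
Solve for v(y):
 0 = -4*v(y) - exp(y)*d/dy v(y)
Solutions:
 v(y) = C1*exp(4*exp(-y))


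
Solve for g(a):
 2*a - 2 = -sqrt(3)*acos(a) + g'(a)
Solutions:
 g(a) = C1 + a^2 - 2*a + sqrt(3)*(a*acos(a) - sqrt(1 - a^2))


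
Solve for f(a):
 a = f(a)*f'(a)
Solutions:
 f(a) = -sqrt(C1 + a^2)
 f(a) = sqrt(C1 + a^2)


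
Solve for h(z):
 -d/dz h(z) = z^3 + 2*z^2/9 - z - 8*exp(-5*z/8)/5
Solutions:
 h(z) = C1 - z^4/4 - 2*z^3/27 + z^2/2 - 64*exp(-5*z/8)/25


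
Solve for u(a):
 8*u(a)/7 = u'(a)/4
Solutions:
 u(a) = C1*exp(32*a/7)


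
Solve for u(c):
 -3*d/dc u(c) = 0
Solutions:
 u(c) = C1


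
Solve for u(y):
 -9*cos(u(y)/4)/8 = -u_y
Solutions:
 -9*y/8 - 2*log(sin(u(y)/4) - 1) + 2*log(sin(u(y)/4) + 1) = C1


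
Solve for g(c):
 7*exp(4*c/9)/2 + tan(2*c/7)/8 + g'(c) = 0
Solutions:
 g(c) = C1 - 63*exp(4*c/9)/8 + 7*log(cos(2*c/7))/16


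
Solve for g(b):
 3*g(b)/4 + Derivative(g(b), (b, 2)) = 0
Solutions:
 g(b) = C1*sin(sqrt(3)*b/2) + C2*cos(sqrt(3)*b/2)


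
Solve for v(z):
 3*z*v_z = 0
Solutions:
 v(z) = C1


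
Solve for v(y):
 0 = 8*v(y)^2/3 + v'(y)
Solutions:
 v(y) = 3/(C1 + 8*y)


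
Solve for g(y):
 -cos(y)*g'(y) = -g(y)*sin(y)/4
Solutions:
 g(y) = C1/cos(y)^(1/4)


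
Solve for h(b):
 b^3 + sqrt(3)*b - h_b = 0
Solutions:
 h(b) = C1 + b^4/4 + sqrt(3)*b^2/2


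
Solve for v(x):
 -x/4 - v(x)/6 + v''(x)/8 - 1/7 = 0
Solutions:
 v(x) = C1*exp(-2*sqrt(3)*x/3) + C2*exp(2*sqrt(3)*x/3) - 3*x/2 - 6/7


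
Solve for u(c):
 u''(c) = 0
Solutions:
 u(c) = C1 + C2*c


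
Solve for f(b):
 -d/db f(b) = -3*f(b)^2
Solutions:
 f(b) = -1/(C1 + 3*b)


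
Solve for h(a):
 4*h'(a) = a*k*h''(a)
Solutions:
 h(a) = C1 + a^(((re(k) + 4)*re(k) + im(k)^2)/(re(k)^2 + im(k)^2))*(C2*sin(4*log(a)*Abs(im(k))/(re(k)^2 + im(k)^2)) + C3*cos(4*log(a)*im(k)/(re(k)^2 + im(k)^2)))


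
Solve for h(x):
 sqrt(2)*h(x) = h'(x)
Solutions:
 h(x) = C1*exp(sqrt(2)*x)


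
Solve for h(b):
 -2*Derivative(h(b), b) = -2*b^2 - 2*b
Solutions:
 h(b) = C1 + b^3/3 + b^2/2


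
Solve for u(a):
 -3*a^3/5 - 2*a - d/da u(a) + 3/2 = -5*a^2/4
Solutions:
 u(a) = C1 - 3*a^4/20 + 5*a^3/12 - a^2 + 3*a/2


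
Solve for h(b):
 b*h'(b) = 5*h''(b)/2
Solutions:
 h(b) = C1 + C2*erfi(sqrt(5)*b/5)


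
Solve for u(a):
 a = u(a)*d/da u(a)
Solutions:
 u(a) = -sqrt(C1 + a^2)
 u(a) = sqrt(C1 + a^2)


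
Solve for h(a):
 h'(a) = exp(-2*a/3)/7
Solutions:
 h(a) = C1 - 3*exp(-2*a/3)/14


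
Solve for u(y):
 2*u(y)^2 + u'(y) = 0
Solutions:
 u(y) = 1/(C1 + 2*y)


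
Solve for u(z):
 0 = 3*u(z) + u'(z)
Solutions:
 u(z) = C1*exp(-3*z)


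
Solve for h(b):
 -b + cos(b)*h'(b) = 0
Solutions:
 h(b) = C1 + Integral(b/cos(b), b)


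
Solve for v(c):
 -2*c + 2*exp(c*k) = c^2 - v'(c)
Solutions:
 v(c) = C1 + c^3/3 + c^2 - 2*exp(c*k)/k


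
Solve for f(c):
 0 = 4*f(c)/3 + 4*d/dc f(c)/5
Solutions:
 f(c) = C1*exp(-5*c/3)


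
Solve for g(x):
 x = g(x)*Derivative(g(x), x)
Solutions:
 g(x) = -sqrt(C1 + x^2)
 g(x) = sqrt(C1 + x^2)


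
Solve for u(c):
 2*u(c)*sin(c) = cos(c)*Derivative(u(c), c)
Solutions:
 u(c) = C1/cos(c)^2


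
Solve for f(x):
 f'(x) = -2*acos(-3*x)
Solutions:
 f(x) = C1 - 2*x*acos(-3*x) - 2*sqrt(1 - 9*x^2)/3


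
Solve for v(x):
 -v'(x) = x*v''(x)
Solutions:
 v(x) = C1 + C2*log(x)


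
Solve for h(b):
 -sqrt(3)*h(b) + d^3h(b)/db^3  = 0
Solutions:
 h(b) = C3*exp(3^(1/6)*b) + (C1*sin(3^(2/3)*b/2) + C2*cos(3^(2/3)*b/2))*exp(-3^(1/6)*b/2)


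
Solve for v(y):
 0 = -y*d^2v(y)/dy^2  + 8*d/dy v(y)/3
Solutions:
 v(y) = C1 + C2*y^(11/3)


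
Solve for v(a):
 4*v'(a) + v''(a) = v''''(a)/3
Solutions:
 v(a) = C1 + C2*exp(-a*((sqrt(35) + 6)^(-1/3) + (sqrt(35) + 6)^(1/3))/2)*sin(sqrt(3)*a*(-(sqrt(35) + 6)^(1/3) + (sqrt(35) + 6)^(-1/3))/2) + C3*exp(-a*((sqrt(35) + 6)^(-1/3) + (sqrt(35) + 6)^(1/3))/2)*cos(sqrt(3)*a*(-(sqrt(35) + 6)^(1/3) + (sqrt(35) + 6)^(-1/3))/2) + C4*exp(a*((sqrt(35) + 6)^(-1/3) + (sqrt(35) + 6)^(1/3)))


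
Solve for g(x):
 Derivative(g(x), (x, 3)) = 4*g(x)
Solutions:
 g(x) = C3*exp(2^(2/3)*x) + (C1*sin(2^(2/3)*sqrt(3)*x/2) + C2*cos(2^(2/3)*sqrt(3)*x/2))*exp(-2^(2/3)*x/2)


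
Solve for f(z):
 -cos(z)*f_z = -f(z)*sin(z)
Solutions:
 f(z) = C1/cos(z)


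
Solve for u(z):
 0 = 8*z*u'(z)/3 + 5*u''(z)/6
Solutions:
 u(z) = C1 + C2*erf(2*sqrt(10)*z/5)


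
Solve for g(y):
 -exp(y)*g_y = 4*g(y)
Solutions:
 g(y) = C1*exp(4*exp(-y))


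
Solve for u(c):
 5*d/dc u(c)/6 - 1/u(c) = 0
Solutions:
 u(c) = -sqrt(C1 + 60*c)/5
 u(c) = sqrt(C1 + 60*c)/5
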